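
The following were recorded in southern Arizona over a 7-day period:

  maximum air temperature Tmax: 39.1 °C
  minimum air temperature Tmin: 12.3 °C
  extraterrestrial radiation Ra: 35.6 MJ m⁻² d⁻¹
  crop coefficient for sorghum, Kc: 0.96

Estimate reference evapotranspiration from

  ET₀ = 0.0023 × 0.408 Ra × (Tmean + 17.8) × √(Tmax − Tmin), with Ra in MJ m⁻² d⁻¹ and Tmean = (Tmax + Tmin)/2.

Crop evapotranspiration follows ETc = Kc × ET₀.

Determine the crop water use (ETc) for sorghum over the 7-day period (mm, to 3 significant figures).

50.6 mm

Tmean = (39.1 + 12.3)/2 = 25.70 °C
0.408 Ra = 0.408 × 35.6 = 14.5248 mm/d equivalent
ET₀ = 0.0023 × 14.5248 × (25.70 + 17.8) × √26.8 = 0.0023 × 14.5248 × 43.50 × 5.1769 = 7.5231 mm/d
ETc = Kc × ET₀ = 0.96 × 7.5231 = 7.2222 mm/d
Over 7 days: 7.2222 × 7 = 50.555 mm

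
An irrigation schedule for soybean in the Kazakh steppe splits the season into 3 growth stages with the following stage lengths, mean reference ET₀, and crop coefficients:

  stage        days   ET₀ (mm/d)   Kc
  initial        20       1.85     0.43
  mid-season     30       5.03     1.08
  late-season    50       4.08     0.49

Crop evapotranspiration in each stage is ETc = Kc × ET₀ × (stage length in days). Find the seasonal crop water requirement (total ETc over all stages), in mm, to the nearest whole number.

279 mm

initial: 0.43 × 1.85 × 20 = 15.91 mm
mid-season: 1.08 × 5.03 × 30 = 162.97 mm
late-season: 0.49 × 4.08 × 50 = 99.96 mm
Seasonal total = 278.84 mm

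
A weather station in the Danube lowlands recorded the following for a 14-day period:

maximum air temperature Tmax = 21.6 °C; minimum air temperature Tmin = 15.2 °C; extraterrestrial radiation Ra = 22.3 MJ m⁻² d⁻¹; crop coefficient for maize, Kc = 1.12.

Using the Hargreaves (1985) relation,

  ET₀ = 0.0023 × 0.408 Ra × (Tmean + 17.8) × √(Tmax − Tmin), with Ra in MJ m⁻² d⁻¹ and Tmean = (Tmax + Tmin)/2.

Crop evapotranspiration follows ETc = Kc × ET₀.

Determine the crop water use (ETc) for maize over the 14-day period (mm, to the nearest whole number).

Tmean = (21.6 + 15.2)/2 = 18.40 °C
0.408 Ra = 0.408 × 22.3 = 9.0984 mm/d equivalent
ET₀ = 0.0023 × 9.0984 × (18.40 + 17.8) × √6.4 = 0.0023 × 9.0984 × 36.20 × 2.5298 = 1.9164 mm/d
ETc = Kc × ET₀ = 1.12 × 1.9164 = 2.1464 mm/d
Over 14 days: 2.1464 × 14 = 30.050 mm

30 mm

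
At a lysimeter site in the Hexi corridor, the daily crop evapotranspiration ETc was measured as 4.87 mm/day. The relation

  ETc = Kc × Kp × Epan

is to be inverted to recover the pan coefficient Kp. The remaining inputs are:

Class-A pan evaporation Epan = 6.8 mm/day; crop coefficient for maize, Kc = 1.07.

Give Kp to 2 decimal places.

0.67

ETc = Kc × Kp × Epan  ⇒  Kp = ETc / (Kc × Epan)
Kp = 4.87 / (1.07 × 6.8) = 4.87 / 7.276 = 0.6693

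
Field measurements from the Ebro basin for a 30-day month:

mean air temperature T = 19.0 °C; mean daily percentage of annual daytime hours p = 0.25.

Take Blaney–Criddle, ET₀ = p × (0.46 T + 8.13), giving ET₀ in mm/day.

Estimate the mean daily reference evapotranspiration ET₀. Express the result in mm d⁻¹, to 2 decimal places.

4.22 mm d⁻¹

ET₀ = 0.25 × (0.46 × 19.0 + 8.13) = 0.25 × 16.870 = 4.2175 mm/d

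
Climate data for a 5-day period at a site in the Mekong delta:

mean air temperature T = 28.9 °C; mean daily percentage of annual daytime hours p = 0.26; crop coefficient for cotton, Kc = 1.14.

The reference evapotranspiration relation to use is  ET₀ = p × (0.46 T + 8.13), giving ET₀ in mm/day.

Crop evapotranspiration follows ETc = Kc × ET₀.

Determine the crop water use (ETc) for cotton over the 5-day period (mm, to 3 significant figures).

31.8 mm

ET₀ = 0.26 × (0.46 × 28.9 + 8.13) = 0.26 × 21.424 = 5.5702 mm/d
ETc = Kc × ET₀ = 1.14 × 5.5702 = 6.3500 mm/d
Over 5 days: 6.3500 × 5 = 31.750 mm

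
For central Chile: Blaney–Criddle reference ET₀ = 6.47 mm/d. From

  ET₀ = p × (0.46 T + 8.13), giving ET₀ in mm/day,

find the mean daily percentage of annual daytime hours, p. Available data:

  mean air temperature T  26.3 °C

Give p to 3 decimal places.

p = ET₀ / (0.46 T + 8.13) = 6.47 / (0.46 × 26.3 + 8.13) = 6.47 / 20.228 = 0.3199

0.320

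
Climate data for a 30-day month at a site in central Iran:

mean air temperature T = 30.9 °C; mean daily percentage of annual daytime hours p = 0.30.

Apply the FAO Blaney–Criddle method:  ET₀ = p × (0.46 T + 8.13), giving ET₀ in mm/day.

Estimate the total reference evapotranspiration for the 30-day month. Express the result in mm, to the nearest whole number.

ET₀ = 0.30 × (0.46 × 30.9 + 8.13) = 0.30 × 22.344 = 6.7032 mm/d
Monthly total = 6.7032 × 30 = 201.096 mm

201 mm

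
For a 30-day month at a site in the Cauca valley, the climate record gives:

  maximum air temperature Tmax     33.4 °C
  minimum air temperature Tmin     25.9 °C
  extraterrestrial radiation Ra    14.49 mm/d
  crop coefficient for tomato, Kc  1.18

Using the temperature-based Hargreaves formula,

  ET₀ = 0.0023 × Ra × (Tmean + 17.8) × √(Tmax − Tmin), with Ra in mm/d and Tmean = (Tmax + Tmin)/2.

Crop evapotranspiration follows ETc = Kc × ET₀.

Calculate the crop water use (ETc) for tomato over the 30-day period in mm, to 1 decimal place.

153.3 mm

Tmean = (33.4 + 25.9)/2 = 29.65 °C
ET₀ = 0.0023 × 14.49 × (29.65 + 17.8) × √7.5 = 0.0023 × 14.49 × 47.45 × 2.7386 = 4.3307 mm/d
ETc = Kc × ET₀ = 1.18 × 4.3307 = 5.1102 mm/d
Over 30 days: 5.1102 × 30 = 153.306 mm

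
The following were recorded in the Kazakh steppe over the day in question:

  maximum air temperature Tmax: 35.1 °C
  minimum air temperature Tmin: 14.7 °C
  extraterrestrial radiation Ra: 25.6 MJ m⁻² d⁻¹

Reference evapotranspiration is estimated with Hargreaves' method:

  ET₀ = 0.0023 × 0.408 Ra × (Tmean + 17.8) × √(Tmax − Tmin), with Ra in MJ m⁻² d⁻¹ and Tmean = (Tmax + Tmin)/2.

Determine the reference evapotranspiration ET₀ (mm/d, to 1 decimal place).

4.6 mm/d

Tmean = (35.1 + 14.7)/2 = 24.90 °C
0.408 Ra = 0.408 × 25.6 = 10.4448 mm/d equivalent
ET₀ = 0.0023 × 10.4448 × (24.90 + 17.8) × √20.4 = 0.0023 × 10.4448 × 42.70 × 4.5166 = 4.6331 mm/d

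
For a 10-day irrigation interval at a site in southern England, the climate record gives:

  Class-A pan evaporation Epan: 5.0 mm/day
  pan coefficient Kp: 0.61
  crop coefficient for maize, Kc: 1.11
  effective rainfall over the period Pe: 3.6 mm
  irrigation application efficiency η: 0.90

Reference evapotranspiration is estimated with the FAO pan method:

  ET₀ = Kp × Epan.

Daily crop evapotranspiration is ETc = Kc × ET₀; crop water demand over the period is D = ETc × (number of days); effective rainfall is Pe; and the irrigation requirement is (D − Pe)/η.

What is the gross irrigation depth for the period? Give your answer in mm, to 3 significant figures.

33.6 mm

ET₀ = 0.61 × 5.0 = 3.0500 mm/d
ETc = Kc × ET₀ = 1.11 × 3.0500 = 3.3855 mm/d
Crop demand D = ETc × 10 d = 3.3855 × 10 = 33.855 mm
D − Pe = 33.855 − 3.6 = 30.255 mm
Gross irrigation = 30.255 / 0.90 = 33.617 mm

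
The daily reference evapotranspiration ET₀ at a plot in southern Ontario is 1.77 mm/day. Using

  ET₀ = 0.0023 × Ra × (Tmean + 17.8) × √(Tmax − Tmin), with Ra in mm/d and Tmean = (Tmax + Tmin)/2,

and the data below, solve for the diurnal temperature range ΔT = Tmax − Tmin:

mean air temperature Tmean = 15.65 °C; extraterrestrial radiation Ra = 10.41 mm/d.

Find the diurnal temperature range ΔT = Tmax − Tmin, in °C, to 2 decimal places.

4.88 °C

√ΔT = ET₀ / [0.0023 × Ra × (Tmean+17.8)] = 1.77 / (0.0023 × 10.41 × 33.45) = 2.2100
ΔT = 2.2100² = 4.884 °C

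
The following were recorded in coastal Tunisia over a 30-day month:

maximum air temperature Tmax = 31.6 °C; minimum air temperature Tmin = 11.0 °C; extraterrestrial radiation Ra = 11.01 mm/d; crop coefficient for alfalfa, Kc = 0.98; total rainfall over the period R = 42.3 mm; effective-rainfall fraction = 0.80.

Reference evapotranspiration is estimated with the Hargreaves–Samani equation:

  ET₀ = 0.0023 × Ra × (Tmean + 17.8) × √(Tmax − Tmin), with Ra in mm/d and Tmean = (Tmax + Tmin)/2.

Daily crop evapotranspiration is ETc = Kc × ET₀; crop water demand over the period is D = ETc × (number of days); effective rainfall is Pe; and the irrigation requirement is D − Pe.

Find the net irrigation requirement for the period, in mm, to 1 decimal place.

98.3 mm

Tmean = (31.6 + 11.0)/2 = 21.30 °C
ET₀ = 0.0023 × 11.01 × (21.30 + 17.8) × √20.6 = 0.0023 × 11.01 × 39.10 × 4.5387 = 4.4939 mm/d
ETc = Kc × ET₀ = 0.98 × 4.4939 = 4.4040 mm/d
Crop demand D = ETc × 30 d = 4.4040 × 30 = 132.120 mm
Pe = 0.80 × 42.3 = 33.840 mm
D − Pe = 132.120 − 33.840 = 98.280 mm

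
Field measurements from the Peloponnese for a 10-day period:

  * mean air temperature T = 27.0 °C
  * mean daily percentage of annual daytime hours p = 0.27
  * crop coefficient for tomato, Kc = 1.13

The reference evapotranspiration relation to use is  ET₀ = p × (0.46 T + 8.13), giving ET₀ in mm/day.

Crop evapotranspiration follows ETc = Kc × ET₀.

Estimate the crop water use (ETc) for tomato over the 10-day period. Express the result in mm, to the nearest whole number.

63 mm

ET₀ = 0.27 × (0.46 × 27.0 + 8.13) = 0.27 × 20.550 = 5.5485 mm/d
ETc = Kc × ET₀ = 1.13 × 5.5485 = 6.2698 mm/d
Over 10 days: 6.2698 × 10 = 62.698 mm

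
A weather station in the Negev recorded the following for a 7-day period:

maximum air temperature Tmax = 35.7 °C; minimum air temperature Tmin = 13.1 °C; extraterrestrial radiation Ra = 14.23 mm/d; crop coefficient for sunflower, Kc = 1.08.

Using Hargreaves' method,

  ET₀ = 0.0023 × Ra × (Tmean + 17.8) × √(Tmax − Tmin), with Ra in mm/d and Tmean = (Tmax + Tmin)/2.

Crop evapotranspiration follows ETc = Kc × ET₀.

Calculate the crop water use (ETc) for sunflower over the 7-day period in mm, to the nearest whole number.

50 mm

Tmean = (35.7 + 13.1)/2 = 24.40 °C
ET₀ = 0.0023 × 14.23 × (24.40 + 17.8) × √22.6 = 0.0023 × 14.23 × 42.20 × 4.7539 = 6.5659 mm/d
ETc = Kc × ET₀ = 1.08 × 6.5659 = 7.0912 mm/d
Over 7 days: 7.0912 × 7 = 49.638 mm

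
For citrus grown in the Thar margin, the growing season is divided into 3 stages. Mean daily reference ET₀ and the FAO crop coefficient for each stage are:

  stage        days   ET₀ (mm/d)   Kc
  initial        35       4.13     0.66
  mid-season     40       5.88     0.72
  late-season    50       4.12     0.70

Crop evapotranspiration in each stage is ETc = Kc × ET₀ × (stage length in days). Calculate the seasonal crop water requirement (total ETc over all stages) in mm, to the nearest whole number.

409 mm

initial: 0.66 × 4.13 × 35 = 95.40 mm
mid-season: 0.72 × 5.88 × 40 = 169.34 mm
late-season: 0.70 × 4.12 × 50 = 144.20 mm
Seasonal total = 408.94 mm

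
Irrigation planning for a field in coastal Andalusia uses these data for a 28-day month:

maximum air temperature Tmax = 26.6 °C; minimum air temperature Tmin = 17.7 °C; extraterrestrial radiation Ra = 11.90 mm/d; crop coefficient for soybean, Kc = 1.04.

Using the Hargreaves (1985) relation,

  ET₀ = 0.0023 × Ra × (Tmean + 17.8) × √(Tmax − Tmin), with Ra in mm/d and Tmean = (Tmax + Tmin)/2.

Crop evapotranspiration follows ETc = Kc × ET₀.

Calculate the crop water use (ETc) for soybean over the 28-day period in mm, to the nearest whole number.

95 mm

Tmean = (26.6 + 17.7)/2 = 22.15 °C
ET₀ = 0.0023 × 11.90 × (22.15 + 17.8) × √8.9 = 0.0023 × 11.90 × 39.95 × 2.9833 = 3.2620 mm/d
ETc = Kc × ET₀ = 1.04 × 3.2620 = 3.3925 mm/d
Over 28 days: 3.3925 × 28 = 94.990 mm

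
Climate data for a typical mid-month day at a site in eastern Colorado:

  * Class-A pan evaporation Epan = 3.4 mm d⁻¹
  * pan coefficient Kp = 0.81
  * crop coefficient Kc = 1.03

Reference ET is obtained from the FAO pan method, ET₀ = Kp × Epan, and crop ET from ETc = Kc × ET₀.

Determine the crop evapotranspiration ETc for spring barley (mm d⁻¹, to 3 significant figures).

ET₀ = 0.81 × 3.4 = 2.7540 mm/d
ETc = Kc × ET₀ = 1.03 × 2.7540 = 2.8366 mm/d

2.84 mm d⁻¹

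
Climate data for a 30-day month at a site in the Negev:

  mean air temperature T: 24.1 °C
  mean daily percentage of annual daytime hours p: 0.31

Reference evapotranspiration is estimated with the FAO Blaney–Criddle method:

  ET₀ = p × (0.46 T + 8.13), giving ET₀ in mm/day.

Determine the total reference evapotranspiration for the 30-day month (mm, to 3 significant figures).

ET₀ = 0.31 × (0.46 × 24.1 + 8.13) = 0.31 × 19.216 = 5.9570 mm/d
Monthly total = 5.9570 × 30 = 178.710 mm

179 mm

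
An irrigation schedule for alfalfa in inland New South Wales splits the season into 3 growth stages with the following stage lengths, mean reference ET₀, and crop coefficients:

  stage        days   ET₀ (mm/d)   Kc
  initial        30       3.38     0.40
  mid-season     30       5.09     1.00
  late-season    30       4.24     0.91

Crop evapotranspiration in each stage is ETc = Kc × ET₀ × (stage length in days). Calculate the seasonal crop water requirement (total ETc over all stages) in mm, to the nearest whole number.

initial: 0.40 × 3.38 × 30 = 40.56 mm
mid-season: 1.00 × 5.09 × 30 = 152.70 mm
late-season: 0.91 × 4.24 × 30 = 115.75 mm
Seasonal total = 309.01 mm

309 mm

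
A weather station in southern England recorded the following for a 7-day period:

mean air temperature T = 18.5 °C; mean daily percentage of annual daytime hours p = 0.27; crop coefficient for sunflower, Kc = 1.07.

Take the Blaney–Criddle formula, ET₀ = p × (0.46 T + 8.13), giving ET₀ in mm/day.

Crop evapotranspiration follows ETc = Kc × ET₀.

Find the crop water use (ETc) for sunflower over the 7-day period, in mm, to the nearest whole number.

34 mm

ET₀ = 0.27 × (0.46 × 18.5 + 8.13) = 0.27 × 16.640 = 4.4928 mm/d
ETc = Kc × ET₀ = 1.07 × 4.4928 = 4.8073 mm/d
Over 7 days: 4.8073 × 7 = 33.651 mm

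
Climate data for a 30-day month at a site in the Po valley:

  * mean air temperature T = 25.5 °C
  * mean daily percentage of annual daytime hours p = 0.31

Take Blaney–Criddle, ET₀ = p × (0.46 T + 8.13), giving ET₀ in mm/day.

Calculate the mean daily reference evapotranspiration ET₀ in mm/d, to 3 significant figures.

6.16 mm/d

ET₀ = 0.31 × (0.46 × 25.5 + 8.13) = 0.31 × 19.860 = 6.1566 mm/d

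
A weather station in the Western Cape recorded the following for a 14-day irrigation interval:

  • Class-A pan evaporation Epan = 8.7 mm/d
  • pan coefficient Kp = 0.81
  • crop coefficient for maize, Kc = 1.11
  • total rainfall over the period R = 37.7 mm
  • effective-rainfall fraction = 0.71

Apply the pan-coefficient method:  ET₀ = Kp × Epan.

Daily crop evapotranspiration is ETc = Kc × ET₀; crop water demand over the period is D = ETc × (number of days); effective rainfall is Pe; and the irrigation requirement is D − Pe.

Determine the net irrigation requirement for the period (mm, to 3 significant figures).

ET₀ = 0.81 × 8.7 = 7.0470 mm/d
ETc = Kc × ET₀ = 1.11 × 7.0470 = 7.8222 mm/d
Crop demand D = ETc × 14 d = 7.8222 × 14 = 109.511 mm
Pe = 0.71 × 37.7 = 26.767 mm
D − Pe = 109.511 − 26.767 = 82.744 mm

82.7 mm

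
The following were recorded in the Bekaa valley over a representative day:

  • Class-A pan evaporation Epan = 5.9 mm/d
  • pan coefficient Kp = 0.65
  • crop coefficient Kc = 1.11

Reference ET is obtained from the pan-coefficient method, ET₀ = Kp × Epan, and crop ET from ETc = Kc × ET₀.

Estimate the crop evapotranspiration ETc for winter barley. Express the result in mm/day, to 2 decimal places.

ET₀ = 0.65 × 5.9 = 3.8350 mm/d
ETc = Kc × ET₀ = 1.11 × 3.8350 = 4.2569 mm/d

4.26 mm/day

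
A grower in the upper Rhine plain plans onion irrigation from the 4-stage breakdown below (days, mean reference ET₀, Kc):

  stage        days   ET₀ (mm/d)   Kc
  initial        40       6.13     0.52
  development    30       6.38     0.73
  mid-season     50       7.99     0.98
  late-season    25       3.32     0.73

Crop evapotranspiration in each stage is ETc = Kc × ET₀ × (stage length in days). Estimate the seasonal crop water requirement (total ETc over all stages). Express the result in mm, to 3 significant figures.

719 mm

initial: 0.52 × 6.13 × 40 = 127.50 mm
development: 0.73 × 6.38 × 30 = 139.72 mm
mid-season: 0.98 × 7.99 × 50 = 391.51 mm
late-season: 0.73 × 3.32 × 25 = 60.59 mm
Seasonal total = 719.32 mm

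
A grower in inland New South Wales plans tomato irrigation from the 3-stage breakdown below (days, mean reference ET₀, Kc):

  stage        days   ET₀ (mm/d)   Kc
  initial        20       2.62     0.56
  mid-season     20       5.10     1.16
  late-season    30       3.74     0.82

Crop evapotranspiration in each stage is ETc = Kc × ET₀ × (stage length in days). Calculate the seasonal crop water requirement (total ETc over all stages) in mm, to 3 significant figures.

240 mm

initial: 0.56 × 2.62 × 20 = 29.34 mm
mid-season: 1.16 × 5.10 × 20 = 118.32 mm
late-season: 0.82 × 3.74 × 30 = 92.00 mm
Seasonal total = 239.66 mm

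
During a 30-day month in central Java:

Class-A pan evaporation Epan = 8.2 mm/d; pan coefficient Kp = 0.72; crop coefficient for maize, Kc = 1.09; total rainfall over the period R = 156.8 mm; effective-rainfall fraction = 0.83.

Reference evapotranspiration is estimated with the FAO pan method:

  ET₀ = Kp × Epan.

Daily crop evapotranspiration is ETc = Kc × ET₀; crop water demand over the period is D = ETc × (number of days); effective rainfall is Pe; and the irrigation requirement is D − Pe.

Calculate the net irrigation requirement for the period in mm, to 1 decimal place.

62.9 mm

ET₀ = 0.72 × 8.2 = 5.9040 mm/d
ETc = Kc × ET₀ = 1.09 × 5.9040 = 6.4354 mm/d
Crop demand D = ETc × 30 d = 6.4354 × 30 = 193.062 mm
Pe = 0.83 × 156.8 = 130.144 mm
D − Pe = 193.062 − 130.144 = 62.918 mm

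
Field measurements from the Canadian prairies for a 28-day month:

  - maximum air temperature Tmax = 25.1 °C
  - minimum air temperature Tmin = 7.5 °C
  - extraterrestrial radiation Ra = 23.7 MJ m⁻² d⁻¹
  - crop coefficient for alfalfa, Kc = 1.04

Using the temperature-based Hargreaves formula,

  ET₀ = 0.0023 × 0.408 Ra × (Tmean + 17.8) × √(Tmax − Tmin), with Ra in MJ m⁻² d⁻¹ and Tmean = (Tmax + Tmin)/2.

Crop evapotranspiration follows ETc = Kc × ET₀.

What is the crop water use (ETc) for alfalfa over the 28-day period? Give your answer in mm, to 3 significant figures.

92.6 mm

Tmean = (25.1 + 7.5)/2 = 16.30 °C
0.408 Ra = 0.408 × 23.7 = 9.6696 mm/d equivalent
ET₀ = 0.0023 × 9.6696 × (16.30 + 17.8) × √17.6 = 0.0023 × 9.6696 × 34.10 × 4.1952 = 3.1816 mm/d
ETc = Kc × ET₀ = 1.04 × 3.1816 = 3.3089 mm/d
Over 28 days: 3.3089 × 28 = 92.649 mm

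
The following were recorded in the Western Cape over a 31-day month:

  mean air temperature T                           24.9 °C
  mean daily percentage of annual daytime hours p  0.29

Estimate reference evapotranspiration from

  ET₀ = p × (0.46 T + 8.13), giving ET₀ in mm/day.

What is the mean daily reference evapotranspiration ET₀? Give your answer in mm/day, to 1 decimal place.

ET₀ = 0.29 × (0.46 × 24.9 + 8.13) = 0.29 × 19.584 = 5.6794 mm/d

5.7 mm/day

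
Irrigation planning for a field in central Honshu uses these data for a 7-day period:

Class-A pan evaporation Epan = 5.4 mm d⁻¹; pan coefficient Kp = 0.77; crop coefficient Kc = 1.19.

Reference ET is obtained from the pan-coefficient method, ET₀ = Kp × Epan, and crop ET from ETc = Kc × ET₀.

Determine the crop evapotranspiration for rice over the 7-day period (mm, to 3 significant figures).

34.6 mm

ET₀ = 0.77 × 5.4 = 4.1580 mm/d
ETc = Kc × ET₀ = 1.19 × 4.1580 = 4.9480 mm/d
Over 7 days: 4.9480 × 7 = 34.636 mm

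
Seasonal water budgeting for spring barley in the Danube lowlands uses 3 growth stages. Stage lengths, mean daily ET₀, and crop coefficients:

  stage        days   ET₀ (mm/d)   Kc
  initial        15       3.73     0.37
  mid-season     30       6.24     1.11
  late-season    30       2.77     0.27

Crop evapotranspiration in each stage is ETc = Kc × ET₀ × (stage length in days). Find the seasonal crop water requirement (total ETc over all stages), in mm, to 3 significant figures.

251 mm

initial: 0.37 × 3.73 × 15 = 20.70 mm
mid-season: 1.11 × 6.24 × 30 = 207.79 mm
late-season: 0.27 × 2.77 × 30 = 22.44 mm
Seasonal total = 250.93 mm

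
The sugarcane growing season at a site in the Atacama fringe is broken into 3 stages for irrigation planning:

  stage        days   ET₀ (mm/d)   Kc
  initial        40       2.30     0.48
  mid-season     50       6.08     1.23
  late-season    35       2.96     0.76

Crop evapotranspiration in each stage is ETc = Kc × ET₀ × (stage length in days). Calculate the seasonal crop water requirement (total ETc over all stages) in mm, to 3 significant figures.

initial: 0.48 × 2.30 × 40 = 44.16 mm
mid-season: 1.23 × 6.08 × 50 = 373.92 mm
late-season: 0.76 × 2.96 × 35 = 78.74 mm
Seasonal total = 496.82 mm

497 mm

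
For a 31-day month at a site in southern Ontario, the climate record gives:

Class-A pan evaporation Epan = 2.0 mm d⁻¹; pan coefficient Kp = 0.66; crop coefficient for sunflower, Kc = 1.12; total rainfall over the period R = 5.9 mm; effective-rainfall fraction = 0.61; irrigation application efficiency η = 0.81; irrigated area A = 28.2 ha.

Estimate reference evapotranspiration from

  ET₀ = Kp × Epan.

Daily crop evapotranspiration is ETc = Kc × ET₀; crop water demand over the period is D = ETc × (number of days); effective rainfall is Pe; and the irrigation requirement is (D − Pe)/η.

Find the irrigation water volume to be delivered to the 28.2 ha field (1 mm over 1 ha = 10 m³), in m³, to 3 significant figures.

ET₀ = 0.66 × 2.0 = 1.3200 mm/d
ETc = Kc × ET₀ = 1.12 × 1.3200 = 1.4784 mm/d
Crop demand D = ETc × 31 d = 1.4784 × 31 = 45.830 mm
Pe = 0.61 × 5.9 = 3.599 mm
D − Pe = 45.830 − 3.599 = 42.231 mm
Gross irrigation = 42.231 / 0.81 = 52.137 mm
Volume = 52.137 mm × 28.2 ha × 10 = 14702.6 m³

14700 m³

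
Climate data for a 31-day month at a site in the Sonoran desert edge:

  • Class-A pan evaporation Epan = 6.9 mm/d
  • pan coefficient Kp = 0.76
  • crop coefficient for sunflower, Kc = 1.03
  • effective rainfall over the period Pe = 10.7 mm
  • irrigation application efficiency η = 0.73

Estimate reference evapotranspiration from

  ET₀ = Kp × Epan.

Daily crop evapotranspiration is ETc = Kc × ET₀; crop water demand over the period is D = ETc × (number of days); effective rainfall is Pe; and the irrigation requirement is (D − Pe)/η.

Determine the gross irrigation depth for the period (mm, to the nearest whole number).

ET₀ = 0.76 × 6.9 = 5.2440 mm/d
ETc = Kc × ET₀ = 1.03 × 5.2440 = 5.4013 mm/d
Crop demand D = ETc × 31 d = 5.4013 × 31 = 167.440 mm
D − Pe = 167.440 − 10.7 = 156.740 mm
Gross irrigation = 156.740 / 0.73 = 214.712 mm

215 mm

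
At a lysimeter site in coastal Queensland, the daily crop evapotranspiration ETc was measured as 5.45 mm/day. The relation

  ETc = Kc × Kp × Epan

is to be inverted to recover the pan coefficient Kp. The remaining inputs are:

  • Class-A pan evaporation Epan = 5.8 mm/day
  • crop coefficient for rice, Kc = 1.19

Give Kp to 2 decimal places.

ETc = Kc × Kp × Epan  ⇒  Kp = ETc / (Kc × Epan)
Kp = 5.45 / (1.19 × 5.8) = 5.45 / 6.902 = 0.7896

0.79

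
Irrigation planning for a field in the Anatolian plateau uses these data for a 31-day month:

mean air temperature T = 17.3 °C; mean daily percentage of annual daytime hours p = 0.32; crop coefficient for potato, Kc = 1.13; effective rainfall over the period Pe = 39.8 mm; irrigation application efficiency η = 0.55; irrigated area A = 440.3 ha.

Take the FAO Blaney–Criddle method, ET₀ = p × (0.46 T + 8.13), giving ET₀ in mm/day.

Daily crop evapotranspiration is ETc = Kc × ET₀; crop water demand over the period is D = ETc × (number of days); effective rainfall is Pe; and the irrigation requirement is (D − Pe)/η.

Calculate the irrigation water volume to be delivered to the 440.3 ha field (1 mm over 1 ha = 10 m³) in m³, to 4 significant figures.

1125000 m³

ET₀ = 0.32 × (0.46 × 17.3 + 8.13) = 0.32 × 16.088 = 5.1482 mm/d
ETc = Kc × ET₀ = 1.13 × 5.1482 = 5.8175 mm/d
Crop demand D = ETc × 31 d = 5.8175 × 31 = 180.343 mm
D − Pe = 180.343 − 39.8 = 140.543 mm
Gross irrigation = 140.543 / 0.55 = 255.533 mm
Volume = 255.533 mm × 440.3 ha × 10 = 1125111.8 m³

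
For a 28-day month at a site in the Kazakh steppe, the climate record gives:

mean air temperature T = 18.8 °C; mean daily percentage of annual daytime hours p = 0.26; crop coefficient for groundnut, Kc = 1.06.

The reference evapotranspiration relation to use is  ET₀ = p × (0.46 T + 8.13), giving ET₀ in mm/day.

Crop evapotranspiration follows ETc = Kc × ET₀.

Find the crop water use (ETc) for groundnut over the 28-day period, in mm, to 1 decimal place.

129.5 mm

ET₀ = 0.26 × (0.46 × 18.8 + 8.13) = 0.26 × 16.778 = 4.3623 mm/d
ETc = Kc × ET₀ = 1.06 × 4.3623 = 4.6240 mm/d
Over 28 days: 4.6240 × 28 = 129.472 mm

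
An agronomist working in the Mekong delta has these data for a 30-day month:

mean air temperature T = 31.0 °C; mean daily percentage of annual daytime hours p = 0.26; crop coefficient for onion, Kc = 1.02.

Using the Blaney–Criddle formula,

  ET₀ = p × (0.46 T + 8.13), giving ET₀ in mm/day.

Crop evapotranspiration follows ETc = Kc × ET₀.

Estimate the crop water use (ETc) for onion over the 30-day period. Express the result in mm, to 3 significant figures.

178 mm

ET₀ = 0.26 × (0.46 × 31.0 + 8.13) = 0.26 × 22.390 = 5.8214 mm/d
ETc = Kc × ET₀ = 1.02 × 5.8214 = 5.9378 mm/d
Over 30 days: 5.9378 × 30 = 178.134 mm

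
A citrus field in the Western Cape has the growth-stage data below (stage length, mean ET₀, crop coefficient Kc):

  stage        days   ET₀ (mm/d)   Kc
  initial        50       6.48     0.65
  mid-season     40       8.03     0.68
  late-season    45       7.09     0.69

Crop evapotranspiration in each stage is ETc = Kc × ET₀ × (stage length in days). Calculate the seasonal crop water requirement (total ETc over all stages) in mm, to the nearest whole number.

initial: 0.65 × 6.48 × 50 = 210.60 mm
mid-season: 0.68 × 8.03 × 40 = 218.42 mm
late-season: 0.69 × 7.09 × 45 = 220.14 mm
Seasonal total = 649.16 mm

649 mm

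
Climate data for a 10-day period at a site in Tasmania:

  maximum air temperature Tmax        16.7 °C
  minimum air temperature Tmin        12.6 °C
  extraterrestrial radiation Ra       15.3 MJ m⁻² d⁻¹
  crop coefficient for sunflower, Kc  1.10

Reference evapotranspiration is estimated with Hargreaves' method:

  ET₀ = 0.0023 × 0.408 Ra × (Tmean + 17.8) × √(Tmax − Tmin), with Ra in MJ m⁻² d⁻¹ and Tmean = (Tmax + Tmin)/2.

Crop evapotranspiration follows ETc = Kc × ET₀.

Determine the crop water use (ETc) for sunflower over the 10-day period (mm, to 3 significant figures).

10.4 mm

Tmean = (16.7 + 12.6)/2 = 14.65 °C
0.408 Ra = 0.408 × 15.3 = 6.2424 mm/d equivalent
ET₀ = 0.0023 × 6.2424 × (14.65 + 17.8) × √4.1 = 0.0023 × 6.2424 × 32.45 × 2.0248 = 0.9434 mm/d
ETc = Kc × ET₀ = 1.10 × 0.9434 = 1.0377 mm/d
Over 10 days: 1.0377 × 10 = 10.377 mm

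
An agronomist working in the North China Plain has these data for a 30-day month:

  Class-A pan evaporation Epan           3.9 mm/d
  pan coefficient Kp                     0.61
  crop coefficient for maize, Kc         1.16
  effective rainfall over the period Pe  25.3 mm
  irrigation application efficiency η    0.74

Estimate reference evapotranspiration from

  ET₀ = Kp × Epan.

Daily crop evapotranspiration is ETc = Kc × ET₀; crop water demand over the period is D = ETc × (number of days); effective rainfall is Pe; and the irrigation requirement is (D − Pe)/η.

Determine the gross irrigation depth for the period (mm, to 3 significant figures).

77.7 mm

ET₀ = 0.61 × 3.9 = 2.3790 mm/d
ETc = Kc × ET₀ = 1.16 × 2.3790 = 2.7596 mm/d
Crop demand D = ETc × 30 d = 2.7596 × 30 = 82.788 mm
D − Pe = 82.788 − 25.3 = 57.488 mm
Gross irrigation = 57.488 / 0.74 = 77.686 mm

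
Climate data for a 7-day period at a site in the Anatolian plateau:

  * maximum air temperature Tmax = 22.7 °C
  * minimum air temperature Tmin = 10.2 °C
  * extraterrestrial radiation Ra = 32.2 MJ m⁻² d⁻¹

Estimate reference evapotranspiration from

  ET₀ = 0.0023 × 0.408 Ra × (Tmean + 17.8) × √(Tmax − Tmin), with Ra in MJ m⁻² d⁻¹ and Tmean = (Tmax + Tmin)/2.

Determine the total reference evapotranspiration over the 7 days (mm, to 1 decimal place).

Tmean = (22.7 + 10.2)/2 = 16.45 °C
0.408 Ra = 0.408 × 32.2 = 13.1376 mm/d equivalent
ET₀ = 0.0023 × 13.1376 × (16.45 + 17.8) × √12.5 = 0.0023 × 13.1376 × 34.25 × 3.5355 = 3.6589 mm/d
Over 7 days: 3.6589 × 7 = 25.612 mm

25.6 mm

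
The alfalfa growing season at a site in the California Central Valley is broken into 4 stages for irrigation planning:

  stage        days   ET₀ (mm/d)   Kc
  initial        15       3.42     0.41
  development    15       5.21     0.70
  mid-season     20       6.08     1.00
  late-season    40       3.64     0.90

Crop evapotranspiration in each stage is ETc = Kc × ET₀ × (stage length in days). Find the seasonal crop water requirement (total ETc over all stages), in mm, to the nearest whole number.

328 mm

initial: 0.41 × 3.42 × 15 = 21.03 mm
development: 0.70 × 5.21 × 15 = 54.71 mm
mid-season: 1.00 × 6.08 × 20 = 121.60 mm
late-season: 0.90 × 3.64 × 40 = 131.04 mm
Seasonal total = 328.38 mm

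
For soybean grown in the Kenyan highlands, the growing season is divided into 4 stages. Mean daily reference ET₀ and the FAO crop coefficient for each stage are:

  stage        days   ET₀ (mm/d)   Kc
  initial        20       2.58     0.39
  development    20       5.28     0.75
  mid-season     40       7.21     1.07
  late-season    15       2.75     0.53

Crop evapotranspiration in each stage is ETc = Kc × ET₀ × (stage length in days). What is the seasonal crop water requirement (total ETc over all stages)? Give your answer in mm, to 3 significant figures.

initial: 0.39 × 2.58 × 20 = 20.12 mm
development: 0.75 × 5.28 × 20 = 79.20 mm
mid-season: 1.07 × 7.21 × 40 = 308.59 mm
late-season: 0.53 × 2.75 × 15 = 21.86 mm
Seasonal total = 429.77 mm

430 mm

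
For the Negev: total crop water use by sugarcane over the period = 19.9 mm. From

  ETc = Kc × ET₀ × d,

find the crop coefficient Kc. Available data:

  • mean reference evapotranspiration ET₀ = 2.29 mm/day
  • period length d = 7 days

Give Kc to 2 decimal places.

ETc = Kc × ET₀ × d  ⇒  Kc = ETc / (ET₀ × d)
Kc = 19.9 / (2.29 × 7) = 19.9 / 16.03 = 1.2414

1.24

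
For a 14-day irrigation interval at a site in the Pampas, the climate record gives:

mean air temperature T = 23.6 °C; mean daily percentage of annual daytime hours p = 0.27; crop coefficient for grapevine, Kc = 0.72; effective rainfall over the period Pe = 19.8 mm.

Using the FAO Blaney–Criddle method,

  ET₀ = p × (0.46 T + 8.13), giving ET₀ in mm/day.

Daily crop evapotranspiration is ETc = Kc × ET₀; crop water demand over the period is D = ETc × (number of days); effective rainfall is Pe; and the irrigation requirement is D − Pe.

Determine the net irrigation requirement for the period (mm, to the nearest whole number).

32 mm

ET₀ = 0.27 × (0.46 × 23.6 + 8.13) = 0.27 × 18.986 = 5.1262 mm/d
ETc = Kc × ET₀ = 0.72 × 5.1262 = 3.6909 mm/d
Crop demand D = ETc × 14 d = 3.6909 × 14 = 51.673 mm
D − Pe = 51.673 − 19.8 = 31.873 mm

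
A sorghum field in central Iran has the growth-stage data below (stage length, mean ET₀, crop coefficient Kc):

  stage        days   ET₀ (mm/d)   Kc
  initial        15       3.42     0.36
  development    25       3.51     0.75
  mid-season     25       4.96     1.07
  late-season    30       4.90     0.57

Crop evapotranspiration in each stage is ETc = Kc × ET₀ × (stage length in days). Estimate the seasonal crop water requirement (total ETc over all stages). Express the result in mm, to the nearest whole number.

301 mm

initial: 0.36 × 3.42 × 15 = 18.47 mm
development: 0.75 × 3.51 × 25 = 65.81 mm
mid-season: 1.07 × 4.96 × 25 = 132.68 mm
late-season: 0.57 × 4.90 × 30 = 83.79 mm
Seasonal total = 300.75 mm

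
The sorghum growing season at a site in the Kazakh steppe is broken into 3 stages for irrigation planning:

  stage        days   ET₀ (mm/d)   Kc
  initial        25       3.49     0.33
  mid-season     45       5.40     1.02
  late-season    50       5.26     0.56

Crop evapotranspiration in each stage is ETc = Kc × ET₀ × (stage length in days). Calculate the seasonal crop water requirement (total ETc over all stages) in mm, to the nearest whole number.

424 mm

initial: 0.33 × 3.49 × 25 = 28.79 mm
mid-season: 1.02 × 5.40 × 45 = 247.86 mm
late-season: 0.56 × 5.26 × 50 = 147.28 mm
Seasonal total = 423.93 mm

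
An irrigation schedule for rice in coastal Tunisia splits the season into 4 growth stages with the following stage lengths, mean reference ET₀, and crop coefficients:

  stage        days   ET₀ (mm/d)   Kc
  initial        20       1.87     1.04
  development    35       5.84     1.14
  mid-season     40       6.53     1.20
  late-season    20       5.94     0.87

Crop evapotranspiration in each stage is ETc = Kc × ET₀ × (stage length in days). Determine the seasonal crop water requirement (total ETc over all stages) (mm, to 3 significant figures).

689 mm

initial: 1.04 × 1.87 × 20 = 38.90 mm
development: 1.14 × 5.84 × 35 = 233.02 mm
mid-season: 1.20 × 6.53 × 40 = 313.44 mm
late-season: 0.87 × 5.94 × 20 = 103.36 mm
Seasonal total = 688.72 mm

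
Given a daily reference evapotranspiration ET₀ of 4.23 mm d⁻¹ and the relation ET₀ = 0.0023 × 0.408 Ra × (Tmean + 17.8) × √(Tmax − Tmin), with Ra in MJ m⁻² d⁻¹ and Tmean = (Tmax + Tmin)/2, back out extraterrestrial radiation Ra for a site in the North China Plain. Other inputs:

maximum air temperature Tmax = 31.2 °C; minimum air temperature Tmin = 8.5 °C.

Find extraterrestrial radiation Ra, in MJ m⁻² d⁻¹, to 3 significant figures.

Tmean = (31.2+8.5)/2 = 19.85 °C; ΔT = 22.7
Ra = ET₀ / [0.0023 × 0.408 × (Tmean+17.8) × √ΔT]
   = 4.23 / (0.0023 × 0.408 × 37.65 × 4.7645) = 25.129 MJ m⁻² d⁻¹

25.1 MJ m⁻² d⁻¹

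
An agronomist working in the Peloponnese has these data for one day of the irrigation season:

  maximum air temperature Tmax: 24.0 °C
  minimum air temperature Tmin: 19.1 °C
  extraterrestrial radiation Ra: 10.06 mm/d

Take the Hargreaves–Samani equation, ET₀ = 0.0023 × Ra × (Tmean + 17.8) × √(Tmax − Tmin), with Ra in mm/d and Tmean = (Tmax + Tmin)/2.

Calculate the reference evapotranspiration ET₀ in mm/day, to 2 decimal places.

2.02 mm/day

Tmean = (24.0 + 19.1)/2 = 21.55 °C
ET₀ = 0.0023 × 10.06 × (21.55 + 17.8) × √4.9 = 0.0023 × 10.06 × 39.35 × 2.2136 = 2.0154 mm/d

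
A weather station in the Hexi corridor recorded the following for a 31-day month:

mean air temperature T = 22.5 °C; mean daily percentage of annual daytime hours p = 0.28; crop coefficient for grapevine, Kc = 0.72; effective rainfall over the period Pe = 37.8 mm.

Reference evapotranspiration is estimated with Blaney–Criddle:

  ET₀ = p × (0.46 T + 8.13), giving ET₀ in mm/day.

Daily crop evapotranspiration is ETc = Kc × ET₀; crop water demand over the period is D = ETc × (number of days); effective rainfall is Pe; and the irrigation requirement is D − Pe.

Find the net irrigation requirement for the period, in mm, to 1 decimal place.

ET₀ = 0.28 × (0.46 × 22.5 + 8.13) = 0.28 × 18.480 = 5.1744 mm/d
ETc = Kc × ET₀ = 0.72 × 5.1744 = 3.7256 mm/d
Crop demand D = ETc × 31 d = 3.7256 × 31 = 115.494 mm
D − Pe = 115.494 − 37.8 = 77.694 mm

77.7 mm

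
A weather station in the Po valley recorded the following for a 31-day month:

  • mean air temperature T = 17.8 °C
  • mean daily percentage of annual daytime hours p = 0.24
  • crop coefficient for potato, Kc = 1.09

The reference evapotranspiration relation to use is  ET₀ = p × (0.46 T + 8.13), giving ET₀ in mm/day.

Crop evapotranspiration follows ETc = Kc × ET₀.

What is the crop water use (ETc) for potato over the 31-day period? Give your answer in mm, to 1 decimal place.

ET₀ = 0.24 × (0.46 × 17.8 + 8.13) = 0.24 × 16.318 = 3.9163 mm/d
ETc = Kc × ET₀ = 1.09 × 3.9163 = 4.2688 mm/d
Over 31 days: 4.2688 × 31 = 132.333 mm

132.3 mm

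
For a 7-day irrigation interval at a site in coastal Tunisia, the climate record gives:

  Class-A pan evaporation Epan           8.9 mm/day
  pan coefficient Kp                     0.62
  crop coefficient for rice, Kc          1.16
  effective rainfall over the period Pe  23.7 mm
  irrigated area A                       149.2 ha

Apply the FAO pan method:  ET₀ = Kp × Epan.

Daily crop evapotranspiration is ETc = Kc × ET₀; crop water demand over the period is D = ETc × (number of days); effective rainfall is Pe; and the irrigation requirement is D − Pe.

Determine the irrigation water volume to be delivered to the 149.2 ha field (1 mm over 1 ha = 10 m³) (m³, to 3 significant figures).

ET₀ = 0.62 × 8.9 = 5.5180 mm/d
ETc = Kc × ET₀ = 1.16 × 5.5180 = 6.4009 mm/d
Crop demand D = ETc × 7 d = 6.4009 × 7 = 44.806 mm
D − Pe = 44.806 − 23.7 = 21.106 mm
Volume = 21.106 mm × 149.2 ha × 10 = 31490.2 m³

31500 m³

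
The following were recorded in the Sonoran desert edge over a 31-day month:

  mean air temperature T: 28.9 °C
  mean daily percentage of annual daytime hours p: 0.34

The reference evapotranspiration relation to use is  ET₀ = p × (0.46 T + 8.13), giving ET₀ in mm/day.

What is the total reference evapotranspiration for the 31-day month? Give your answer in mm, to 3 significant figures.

ET₀ = 0.34 × (0.46 × 28.9 + 8.13) = 0.34 × 21.424 = 7.2842 mm/d
Monthly total = 7.2842 × 31 = 225.810 mm

226 mm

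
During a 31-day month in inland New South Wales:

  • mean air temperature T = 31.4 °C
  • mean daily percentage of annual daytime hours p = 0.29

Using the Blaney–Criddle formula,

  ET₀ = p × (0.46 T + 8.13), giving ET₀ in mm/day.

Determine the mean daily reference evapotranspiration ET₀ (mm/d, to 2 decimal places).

ET₀ = 0.29 × (0.46 × 31.4 + 8.13) = 0.29 × 22.574 = 6.5465 mm/d

6.55 mm/d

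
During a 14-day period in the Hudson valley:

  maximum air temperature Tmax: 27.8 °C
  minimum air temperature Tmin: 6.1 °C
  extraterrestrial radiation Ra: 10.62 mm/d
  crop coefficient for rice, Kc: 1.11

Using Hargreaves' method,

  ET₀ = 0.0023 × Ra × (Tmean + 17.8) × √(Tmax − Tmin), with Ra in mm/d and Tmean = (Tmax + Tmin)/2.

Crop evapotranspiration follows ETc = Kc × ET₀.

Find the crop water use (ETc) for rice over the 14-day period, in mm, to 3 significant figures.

Tmean = (27.8 + 6.1)/2 = 16.95 °C
ET₀ = 0.0023 × 10.62 × (16.95 + 17.8) × √21.7 = 0.0023 × 10.62 × 34.75 × 4.6583 = 3.9540 mm/d
ETc = Kc × ET₀ = 1.11 × 3.9540 = 4.3889 mm/d
Over 14 days: 4.3889 × 14 = 61.445 mm

61.4 mm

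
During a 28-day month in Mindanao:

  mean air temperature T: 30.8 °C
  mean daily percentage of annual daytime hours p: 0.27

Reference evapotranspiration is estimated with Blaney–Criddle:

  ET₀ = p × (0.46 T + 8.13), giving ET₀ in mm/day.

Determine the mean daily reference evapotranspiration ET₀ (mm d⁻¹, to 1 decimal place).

ET₀ = 0.27 × (0.46 × 30.8 + 8.13) = 0.27 × 22.298 = 6.0205 mm/d

6.0 mm d⁻¹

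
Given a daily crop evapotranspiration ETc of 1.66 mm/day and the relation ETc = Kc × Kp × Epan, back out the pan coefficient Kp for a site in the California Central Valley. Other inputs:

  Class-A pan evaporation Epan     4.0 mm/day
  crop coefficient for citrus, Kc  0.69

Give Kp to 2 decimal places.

0.60

ETc = Kc × Kp × Epan  ⇒  Kp = ETc / (Kc × Epan)
Kp = 1.66 / (0.69 × 4.0) = 1.66 / 2.760 = 0.6014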